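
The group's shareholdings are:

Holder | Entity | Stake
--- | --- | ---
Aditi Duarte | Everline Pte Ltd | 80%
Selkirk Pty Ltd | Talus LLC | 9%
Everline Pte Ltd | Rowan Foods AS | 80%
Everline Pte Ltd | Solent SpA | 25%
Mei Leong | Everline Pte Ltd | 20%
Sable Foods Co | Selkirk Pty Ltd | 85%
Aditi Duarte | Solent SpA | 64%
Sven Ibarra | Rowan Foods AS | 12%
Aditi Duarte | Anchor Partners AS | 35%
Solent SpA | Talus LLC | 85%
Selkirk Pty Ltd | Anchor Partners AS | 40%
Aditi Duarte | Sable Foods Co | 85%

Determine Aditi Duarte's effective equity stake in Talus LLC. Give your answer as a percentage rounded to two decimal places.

Aditi reaches Talus along 3 paths.
Via Solent: 64% × 85% = 54.4%.
Via Everline → Solent: 80% × 25% × 85% = 17%.
Via Sable → Selkirk: 85% × 85% × 9% = 6.5025%.
Total: 54.4% + 17% + 6.5025% = 77.9025%.
Rounded: 77.90%.

77.90%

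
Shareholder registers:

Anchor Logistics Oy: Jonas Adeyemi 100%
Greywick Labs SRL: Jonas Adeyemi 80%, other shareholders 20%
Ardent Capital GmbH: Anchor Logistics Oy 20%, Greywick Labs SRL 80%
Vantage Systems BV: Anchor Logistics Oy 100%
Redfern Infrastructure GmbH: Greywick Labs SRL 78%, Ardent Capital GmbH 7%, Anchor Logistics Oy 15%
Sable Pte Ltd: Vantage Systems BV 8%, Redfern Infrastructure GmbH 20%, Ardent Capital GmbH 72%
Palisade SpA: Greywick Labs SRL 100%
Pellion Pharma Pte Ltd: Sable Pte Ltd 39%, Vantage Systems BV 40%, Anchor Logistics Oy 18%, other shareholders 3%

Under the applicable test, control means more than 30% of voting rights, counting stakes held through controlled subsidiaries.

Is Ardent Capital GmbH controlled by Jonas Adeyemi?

Yes

Jonas holds 100% of Anchor, so Jonas controls Anchor.
Jonas holds 80% of Greywick, so Jonas controls Greywick.
Anchor and Greywick together hold 20% + 80% = 100% of Ardent, so Jonas controls Ardent.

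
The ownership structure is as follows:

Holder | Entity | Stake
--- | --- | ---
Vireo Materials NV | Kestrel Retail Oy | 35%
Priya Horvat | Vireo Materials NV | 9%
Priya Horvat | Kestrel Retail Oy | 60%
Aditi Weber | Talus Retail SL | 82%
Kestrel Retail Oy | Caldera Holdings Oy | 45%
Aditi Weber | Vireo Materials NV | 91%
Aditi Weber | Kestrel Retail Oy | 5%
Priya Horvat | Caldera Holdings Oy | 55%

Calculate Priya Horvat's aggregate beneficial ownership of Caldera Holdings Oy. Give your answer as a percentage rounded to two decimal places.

83.42%

Priya reaches Caldera along 3 paths.
Direct stake: 55% = 55%.
Via Vireo → Kestrel: 9% × 35% × 45% = 1.4175%.
Via Kestrel: 60% × 45% = 27%.
Total: 55% + 1.4175% + 27% = 83.4175%.
Rounded: 83.42%.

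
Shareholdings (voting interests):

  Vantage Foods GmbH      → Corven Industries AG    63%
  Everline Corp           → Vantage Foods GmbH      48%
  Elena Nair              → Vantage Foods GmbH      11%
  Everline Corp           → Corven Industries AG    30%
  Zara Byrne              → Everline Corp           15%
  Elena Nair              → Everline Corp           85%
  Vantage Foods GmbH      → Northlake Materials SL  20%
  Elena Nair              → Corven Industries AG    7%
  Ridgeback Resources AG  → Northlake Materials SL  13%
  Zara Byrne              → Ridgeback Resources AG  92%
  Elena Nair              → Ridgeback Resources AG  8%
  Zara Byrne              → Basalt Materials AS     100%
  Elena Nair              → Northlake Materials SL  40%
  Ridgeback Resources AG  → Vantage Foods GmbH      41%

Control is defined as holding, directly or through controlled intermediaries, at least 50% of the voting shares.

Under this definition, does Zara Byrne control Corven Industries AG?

Zara holds 92% of Ridgeback, so Zara controls Ridgeback.
Zara holds 100% of Basalt, so Zara controls Basalt.
Neither Zara nor any entity Zara controls holds any voting interest in Corven.
So Zara does not control Corven.

No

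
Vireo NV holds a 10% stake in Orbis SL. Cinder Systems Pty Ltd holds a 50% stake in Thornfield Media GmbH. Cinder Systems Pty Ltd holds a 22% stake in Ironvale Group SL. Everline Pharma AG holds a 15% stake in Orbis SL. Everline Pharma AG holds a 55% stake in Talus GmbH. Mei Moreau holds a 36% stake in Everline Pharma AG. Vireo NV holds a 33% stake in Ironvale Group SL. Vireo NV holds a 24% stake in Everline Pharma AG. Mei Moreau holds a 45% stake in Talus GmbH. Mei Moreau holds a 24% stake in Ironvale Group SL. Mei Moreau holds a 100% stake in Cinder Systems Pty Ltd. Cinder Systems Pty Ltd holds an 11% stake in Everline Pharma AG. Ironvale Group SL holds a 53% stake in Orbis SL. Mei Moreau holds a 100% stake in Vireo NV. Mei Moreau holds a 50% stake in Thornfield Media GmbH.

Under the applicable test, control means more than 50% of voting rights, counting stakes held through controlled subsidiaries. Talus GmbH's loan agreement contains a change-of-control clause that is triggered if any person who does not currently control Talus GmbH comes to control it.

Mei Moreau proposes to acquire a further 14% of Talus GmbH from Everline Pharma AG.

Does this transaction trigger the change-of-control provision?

The purchase adds only to Mei's holdings (Everline's stake shrinks), so Mei is the only person who could newly come to control Talus.
Mei holds 100% of Vireo, so Mei controls Vireo.
Mei holds 100% of Cinder, so Mei controls Cinder.
Cinder and Vireo and Mei together hold 11% + 24% + 36% = 71% of Everline, so Mei controls Everline.
Mei and Everline together hold 45% + 55% = 100% of Talus, so Mei controls Talus.
So Mei already controls Talus before the transaction.
After the purchase, Mei's direct stake in Talus rises to 45% + 14% = 59%, and Everline's stake falls to 41%.
Mei controlled Talus already, so this is not a new person acquiring control; every other person's position is unchanged or reduced.
No new person acquires control, so the clause is not triggered.

No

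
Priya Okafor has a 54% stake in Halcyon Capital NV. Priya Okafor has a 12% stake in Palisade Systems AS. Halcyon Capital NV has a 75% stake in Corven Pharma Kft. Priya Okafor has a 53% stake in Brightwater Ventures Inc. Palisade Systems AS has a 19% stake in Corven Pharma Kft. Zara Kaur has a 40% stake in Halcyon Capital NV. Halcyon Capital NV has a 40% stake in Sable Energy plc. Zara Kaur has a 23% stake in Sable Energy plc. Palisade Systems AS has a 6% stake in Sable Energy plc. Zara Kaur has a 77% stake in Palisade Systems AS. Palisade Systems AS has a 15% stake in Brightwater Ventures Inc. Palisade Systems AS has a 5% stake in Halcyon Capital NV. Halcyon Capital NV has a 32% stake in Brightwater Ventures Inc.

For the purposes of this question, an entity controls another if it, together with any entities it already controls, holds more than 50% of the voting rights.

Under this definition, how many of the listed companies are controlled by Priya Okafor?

3

Priya holds 54% of Halcyon, so Priya controls Halcyon.
Halcyon and Priya together hold 32% + 53% = 85% of Brightwater, so Priya controls Brightwater.
Halcyon holds 75% of Corven, so Priya controls Corven.
No other company's threshold is met.
Priya controls 3 companies.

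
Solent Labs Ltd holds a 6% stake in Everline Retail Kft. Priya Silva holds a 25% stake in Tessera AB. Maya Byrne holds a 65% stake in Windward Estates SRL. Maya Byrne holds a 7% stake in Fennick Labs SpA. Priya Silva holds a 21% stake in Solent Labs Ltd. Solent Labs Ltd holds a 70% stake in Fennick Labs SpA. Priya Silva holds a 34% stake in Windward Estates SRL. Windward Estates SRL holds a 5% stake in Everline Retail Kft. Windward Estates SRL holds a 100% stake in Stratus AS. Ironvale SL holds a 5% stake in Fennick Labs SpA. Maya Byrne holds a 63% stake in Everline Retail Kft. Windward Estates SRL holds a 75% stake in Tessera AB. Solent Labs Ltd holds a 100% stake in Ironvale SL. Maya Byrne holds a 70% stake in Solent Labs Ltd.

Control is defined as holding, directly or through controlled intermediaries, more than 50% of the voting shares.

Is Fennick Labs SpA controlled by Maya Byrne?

Yes

Maya holds 70% of Solent, so Maya controls Solent.
Solent holds 100% of Ironvale, so Maya controls Ironvale.
Solent and Maya and Ironvale together hold 70% + 7% + 5% = 82% of Fennick, so Maya controls Fennick.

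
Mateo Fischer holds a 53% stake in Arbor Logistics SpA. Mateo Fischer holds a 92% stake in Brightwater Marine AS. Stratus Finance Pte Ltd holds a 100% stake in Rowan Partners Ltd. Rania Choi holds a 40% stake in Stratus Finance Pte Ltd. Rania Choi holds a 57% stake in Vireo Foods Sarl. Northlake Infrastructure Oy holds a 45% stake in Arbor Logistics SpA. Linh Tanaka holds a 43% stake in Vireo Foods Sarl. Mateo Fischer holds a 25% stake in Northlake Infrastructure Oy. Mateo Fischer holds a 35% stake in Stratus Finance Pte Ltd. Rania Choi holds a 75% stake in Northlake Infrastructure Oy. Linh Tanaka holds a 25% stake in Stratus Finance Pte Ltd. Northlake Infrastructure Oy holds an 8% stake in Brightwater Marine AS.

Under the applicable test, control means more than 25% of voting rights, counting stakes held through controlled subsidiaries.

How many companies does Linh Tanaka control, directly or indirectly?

1

Linh holds 43% of Vireo, so Linh controls Vireo.
No other company's threshold is met.
Linh controls 1 company.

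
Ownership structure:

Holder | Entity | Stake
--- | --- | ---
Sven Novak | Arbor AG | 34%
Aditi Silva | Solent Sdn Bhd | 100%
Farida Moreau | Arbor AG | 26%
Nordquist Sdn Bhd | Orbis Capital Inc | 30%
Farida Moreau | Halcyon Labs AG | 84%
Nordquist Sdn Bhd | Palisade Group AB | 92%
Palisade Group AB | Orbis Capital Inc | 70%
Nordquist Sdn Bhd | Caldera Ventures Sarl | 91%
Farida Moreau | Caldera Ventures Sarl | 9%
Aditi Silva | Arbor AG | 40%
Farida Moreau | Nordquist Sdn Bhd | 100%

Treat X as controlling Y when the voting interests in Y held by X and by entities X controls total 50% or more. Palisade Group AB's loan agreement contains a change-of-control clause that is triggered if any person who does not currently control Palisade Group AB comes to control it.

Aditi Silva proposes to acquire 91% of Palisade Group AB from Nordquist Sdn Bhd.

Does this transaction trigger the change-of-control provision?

Yes

The purchase adds only to Aditi's holdings (Nordquist's stake shrinks), so Aditi is the only person who could newly come to control Palisade.
Aditi holds 100% of Solent, so Aditi controls Solent.
Neither Aditi nor any entity Aditi controls holds any voting interest in Palisade.
So before the transaction, Aditi does not control Palisade.
After the purchase, Aditi holds 91% of Palisade directly, and Nordquist's stake falls to 1%.
Aditi holds 91% of Palisade, so Aditi controls Palisade.
Aditi did not control Palisade before and does after, so the clause is triggered.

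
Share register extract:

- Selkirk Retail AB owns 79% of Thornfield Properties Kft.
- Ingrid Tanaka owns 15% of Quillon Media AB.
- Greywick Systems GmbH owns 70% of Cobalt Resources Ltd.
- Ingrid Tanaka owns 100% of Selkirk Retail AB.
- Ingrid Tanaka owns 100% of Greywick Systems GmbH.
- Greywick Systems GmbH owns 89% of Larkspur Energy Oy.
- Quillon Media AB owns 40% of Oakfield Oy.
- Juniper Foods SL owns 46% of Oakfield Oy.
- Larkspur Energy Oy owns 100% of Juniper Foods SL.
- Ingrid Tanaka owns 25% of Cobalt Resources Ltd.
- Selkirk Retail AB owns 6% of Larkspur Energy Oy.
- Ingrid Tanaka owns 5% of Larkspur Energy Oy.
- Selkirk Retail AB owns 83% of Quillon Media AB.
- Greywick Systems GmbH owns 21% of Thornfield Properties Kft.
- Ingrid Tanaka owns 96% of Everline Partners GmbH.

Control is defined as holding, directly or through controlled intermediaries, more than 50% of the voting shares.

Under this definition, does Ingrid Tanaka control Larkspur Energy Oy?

Yes

Ingrid holds 100% of Selkirk, so Ingrid controls Selkirk.
Ingrid holds 100% of Greywick, so Ingrid controls Greywick.
Greywick and Selkirk and Ingrid together hold 89% + 6% + 5% = 100% of Larkspur, so Ingrid controls Larkspur.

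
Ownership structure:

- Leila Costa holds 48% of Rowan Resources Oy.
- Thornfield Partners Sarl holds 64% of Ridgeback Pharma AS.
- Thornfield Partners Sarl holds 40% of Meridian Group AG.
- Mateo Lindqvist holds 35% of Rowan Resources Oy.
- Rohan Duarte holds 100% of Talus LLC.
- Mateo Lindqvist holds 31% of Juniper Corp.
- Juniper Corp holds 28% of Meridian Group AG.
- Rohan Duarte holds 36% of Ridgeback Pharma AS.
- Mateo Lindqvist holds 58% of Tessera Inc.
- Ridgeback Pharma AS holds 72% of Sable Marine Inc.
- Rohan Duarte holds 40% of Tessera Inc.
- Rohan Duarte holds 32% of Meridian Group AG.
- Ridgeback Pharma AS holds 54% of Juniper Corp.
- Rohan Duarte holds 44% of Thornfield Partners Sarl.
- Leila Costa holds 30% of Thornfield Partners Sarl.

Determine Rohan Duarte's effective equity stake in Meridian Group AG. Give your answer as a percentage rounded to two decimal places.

59.30%

Rohan reaches Meridian along 4 paths.
Via Ridgeback → Juniper: 36% × 54% × 28% = 5.4432%.
Via Thornfield → Ridgeback → Juniper: 44% × 64% × 54% × 28% = 4.257792%.
Via Thornfield: 44% × 40% = 17.6%.
Direct stake: 32% = 32%.
Total: 5.4432% + 4.257792% + 17.6% + 32% = 59.300992%.
Rounded: 59.30%.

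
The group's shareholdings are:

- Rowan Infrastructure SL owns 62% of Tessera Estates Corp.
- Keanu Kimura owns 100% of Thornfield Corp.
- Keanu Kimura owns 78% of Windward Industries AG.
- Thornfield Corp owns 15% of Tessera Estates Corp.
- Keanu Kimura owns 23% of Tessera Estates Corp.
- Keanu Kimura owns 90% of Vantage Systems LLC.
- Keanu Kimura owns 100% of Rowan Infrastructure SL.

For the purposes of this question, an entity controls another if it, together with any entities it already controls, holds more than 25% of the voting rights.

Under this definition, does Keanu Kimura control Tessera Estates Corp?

Yes

Keanu holds 100% of Rowan, so Keanu controls Rowan.
Keanu holds 100% of Thornfield, so Keanu controls Thornfield.
Keanu and Thornfield and Rowan together hold 23% + 15% + 62% = 100% of Tessera, so Keanu controls Tessera.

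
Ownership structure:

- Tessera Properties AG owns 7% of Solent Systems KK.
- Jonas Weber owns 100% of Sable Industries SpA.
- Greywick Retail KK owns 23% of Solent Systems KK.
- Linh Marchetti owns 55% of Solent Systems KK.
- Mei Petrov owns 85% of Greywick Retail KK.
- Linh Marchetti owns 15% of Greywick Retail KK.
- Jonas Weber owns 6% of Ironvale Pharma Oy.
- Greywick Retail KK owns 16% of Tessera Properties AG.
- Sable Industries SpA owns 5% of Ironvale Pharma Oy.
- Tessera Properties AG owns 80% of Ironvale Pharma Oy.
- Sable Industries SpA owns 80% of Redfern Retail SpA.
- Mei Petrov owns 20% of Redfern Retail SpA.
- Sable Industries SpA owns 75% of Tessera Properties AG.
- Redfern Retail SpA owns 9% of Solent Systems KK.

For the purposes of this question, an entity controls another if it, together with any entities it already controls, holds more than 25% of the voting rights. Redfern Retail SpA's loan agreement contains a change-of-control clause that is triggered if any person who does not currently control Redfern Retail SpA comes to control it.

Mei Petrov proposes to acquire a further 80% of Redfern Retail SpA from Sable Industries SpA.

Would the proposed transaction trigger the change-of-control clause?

The purchase adds only to Mei's holdings (Sable's stake shrinks), so Mei is the only person who could newly come to control Redfern.
Mei holds 85% of Greywick, so Mei controls Greywick.
In Redfern, Mei's side holds only 20%, not > 25%.
So before the transaction, Mei does not control Redfern.
After the purchase, Mei's direct stake in Redfern rises to 20% + 80% = 100%, and Sable's stake falls to 0%.
Mei holds 100% of Redfern, so Mei controls Redfern.
Mei did not control Redfern before and does after, so the clause is triggered.

Yes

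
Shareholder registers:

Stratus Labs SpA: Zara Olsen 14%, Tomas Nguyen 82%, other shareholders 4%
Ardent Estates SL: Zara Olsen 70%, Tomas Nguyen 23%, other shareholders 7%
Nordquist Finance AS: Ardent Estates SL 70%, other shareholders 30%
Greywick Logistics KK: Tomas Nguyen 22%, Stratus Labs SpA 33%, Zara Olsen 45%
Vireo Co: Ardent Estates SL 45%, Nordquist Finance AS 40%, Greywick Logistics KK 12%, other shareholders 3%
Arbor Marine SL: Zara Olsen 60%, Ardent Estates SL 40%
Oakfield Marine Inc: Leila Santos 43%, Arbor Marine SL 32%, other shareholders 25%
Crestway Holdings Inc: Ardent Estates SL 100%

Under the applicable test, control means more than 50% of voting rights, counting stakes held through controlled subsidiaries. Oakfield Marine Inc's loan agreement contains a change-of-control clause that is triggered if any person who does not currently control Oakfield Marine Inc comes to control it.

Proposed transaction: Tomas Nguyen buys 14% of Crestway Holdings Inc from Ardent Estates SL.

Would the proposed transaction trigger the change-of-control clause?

No

The purchase adds only to Tomas's holdings (Ardent's stake shrinks), so Tomas is the only person who could newly come to control Oakfield.
Tomas holds 82% of Stratus, so Tomas controls Stratus.
Tomas and Stratus together hold 22% + 33% = 55% of Greywick, so Tomas controls Greywick.
Neither Tomas nor any entity Tomas controls holds any voting interest in Oakfield.
So before the transaction, Tomas does not control Oakfield.
After the purchase, Tomas holds 14% of Crestway directly, and Ardent's stake falls to 86%.
Tomas's side now holds 14% of Crestway, not > 50%, so Tomas still does not control Crestway.
After the transaction, neither Tomas nor any entity Tomas controls holds a voting interest in Oakfield, so Tomas still does not control it.
No new person acquires control, so the clause is not triggered.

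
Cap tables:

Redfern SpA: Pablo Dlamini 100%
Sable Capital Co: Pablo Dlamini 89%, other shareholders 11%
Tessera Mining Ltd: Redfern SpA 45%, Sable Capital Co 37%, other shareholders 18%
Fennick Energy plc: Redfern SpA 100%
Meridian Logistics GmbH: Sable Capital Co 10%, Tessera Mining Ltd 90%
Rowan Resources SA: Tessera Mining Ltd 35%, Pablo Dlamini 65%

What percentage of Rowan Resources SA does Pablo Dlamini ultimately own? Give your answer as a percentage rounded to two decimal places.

92.28%

Pablo reaches Rowan along 3 paths.
Via Redfern → Tessera: 100% × 45% × 35% = 15.75%.
Via Sable → Tessera: 89% × 37% × 35% = 11.5255%.
Direct stake: 65% = 65%.
Total: 15.75% + 11.5255% + 65% = 92.2755%.
Rounded: 92.28%.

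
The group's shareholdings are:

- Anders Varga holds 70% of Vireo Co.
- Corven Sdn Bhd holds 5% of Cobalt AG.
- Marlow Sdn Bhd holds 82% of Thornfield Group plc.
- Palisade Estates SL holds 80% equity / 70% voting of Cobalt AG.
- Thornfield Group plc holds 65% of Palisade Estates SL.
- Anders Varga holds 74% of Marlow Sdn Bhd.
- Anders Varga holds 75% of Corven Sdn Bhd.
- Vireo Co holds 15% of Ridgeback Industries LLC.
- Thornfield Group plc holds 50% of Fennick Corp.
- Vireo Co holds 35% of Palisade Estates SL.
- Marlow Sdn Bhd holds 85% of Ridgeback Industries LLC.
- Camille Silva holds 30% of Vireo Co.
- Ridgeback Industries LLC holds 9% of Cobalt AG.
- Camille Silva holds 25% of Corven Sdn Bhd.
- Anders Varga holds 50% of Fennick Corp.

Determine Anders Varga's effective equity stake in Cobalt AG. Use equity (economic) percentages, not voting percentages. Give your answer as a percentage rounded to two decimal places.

61.51%

Anders reaches Cobalt along 5 paths.
Via Marlow → Thornfield → Palisade: 74% × 82% × 65% × 80% = 31.5536%.
Via Vireo → Palisade: 70% × 35% × 80% = 19.6%.
Via Corven: 75% × 5% = 3.75%.
Via Marlow → Ridgeback: 74% × 85% × 9% = 5.661%.
Via Vireo → Ridgeback: 70% × 15% × 9% = 0.945%.
Total: 31.5536% + 19.6% + 3.75% + 5.661% + 0.945% = 61.5096%.
Rounded: 61.51%.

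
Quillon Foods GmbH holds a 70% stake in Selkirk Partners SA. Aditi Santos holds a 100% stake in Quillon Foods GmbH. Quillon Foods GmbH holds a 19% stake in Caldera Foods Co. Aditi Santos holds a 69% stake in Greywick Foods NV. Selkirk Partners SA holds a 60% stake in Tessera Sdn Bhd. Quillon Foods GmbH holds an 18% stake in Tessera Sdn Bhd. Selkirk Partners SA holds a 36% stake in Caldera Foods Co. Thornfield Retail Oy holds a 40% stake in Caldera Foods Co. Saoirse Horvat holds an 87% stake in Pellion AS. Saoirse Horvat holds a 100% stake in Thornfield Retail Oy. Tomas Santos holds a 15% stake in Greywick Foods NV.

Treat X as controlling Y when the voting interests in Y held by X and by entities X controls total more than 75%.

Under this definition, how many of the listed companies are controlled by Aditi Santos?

1

Aditi holds 100% of Quillon, so Aditi controls Quillon.
No other company's threshold is met.
Aditi controls 1 company.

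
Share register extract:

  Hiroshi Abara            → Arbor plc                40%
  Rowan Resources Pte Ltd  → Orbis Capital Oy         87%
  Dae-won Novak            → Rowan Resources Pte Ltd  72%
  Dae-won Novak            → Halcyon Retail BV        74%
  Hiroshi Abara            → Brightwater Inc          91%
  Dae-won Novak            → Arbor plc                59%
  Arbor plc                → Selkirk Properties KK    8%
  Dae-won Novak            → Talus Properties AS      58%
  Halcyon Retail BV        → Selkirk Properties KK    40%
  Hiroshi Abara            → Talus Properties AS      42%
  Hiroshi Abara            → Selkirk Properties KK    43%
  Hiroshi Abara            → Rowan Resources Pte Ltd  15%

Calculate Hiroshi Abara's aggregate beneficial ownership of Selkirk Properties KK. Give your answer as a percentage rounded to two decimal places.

46.20%

Hiroshi reaches Selkirk along 2 paths.
Direct stake: 43% = 43%.
Via Arbor: 40% × 8% = 3.2%.
Total: 43% + 3.2% = 46.2%.
Rounded: 46.20%.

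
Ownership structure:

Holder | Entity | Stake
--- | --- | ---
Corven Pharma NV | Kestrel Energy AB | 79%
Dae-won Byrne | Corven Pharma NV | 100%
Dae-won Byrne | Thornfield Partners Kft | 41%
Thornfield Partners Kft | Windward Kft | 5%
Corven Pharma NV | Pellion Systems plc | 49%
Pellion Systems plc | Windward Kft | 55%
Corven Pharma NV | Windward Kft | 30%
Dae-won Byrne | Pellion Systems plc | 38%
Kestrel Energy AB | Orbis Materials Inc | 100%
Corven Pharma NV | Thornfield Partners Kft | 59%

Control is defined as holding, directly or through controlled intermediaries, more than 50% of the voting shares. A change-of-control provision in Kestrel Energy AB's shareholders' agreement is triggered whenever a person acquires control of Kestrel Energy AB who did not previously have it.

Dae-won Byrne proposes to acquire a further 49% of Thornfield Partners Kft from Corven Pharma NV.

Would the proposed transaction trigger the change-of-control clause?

No

The purchase adds only to Dae-won's holdings (Corven's stake shrinks), so Dae-won is the only person who could newly come to control Kestrel.
Dae-won holds 100% of Corven, so Dae-won controls Corven.
Corven holds 79% of Kestrel, so Dae-won controls Kestrel.
So Dae-won already controls Kestrel before the transaction.
After the purchase, Dae-won's direct stake in Thornfield rises to 41% + 49% = 90%, and Corven's stake falls to 10%.
Dae-won controlled Kestrel already, so this is not a new person acquiring control; every other person's position is unchanged or reduced.
No new person acquires control, so the clause is not triggered.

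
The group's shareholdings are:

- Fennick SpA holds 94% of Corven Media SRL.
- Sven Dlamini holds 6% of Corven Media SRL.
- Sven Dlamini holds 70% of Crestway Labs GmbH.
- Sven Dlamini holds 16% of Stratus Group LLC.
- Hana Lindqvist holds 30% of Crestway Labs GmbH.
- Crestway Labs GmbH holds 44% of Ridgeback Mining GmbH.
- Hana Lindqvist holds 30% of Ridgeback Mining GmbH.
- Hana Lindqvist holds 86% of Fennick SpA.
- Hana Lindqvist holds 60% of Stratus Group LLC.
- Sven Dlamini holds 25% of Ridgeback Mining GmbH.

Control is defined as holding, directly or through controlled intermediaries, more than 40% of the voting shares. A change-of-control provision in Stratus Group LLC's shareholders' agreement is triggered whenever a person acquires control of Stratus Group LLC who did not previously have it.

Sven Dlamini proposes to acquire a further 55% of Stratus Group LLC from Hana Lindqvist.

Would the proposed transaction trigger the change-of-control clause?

The purchase adds only to Sven's holdings (Hana's stake shrinks), so Sven is the only person who could newly come to control Stratus.
Sven holds 70% of Crestway, so Sven controls Crestway.
Sven and Crestway together hold 25% + 44% = 69% of Ridgeback, so Sven controls Ridgeback.
In Stratus, Sven's side holds only 16%, not > 40%.
So before the transaction, Sven does not control Stratus.
After the purchase, Sven's direct stake in Stratus rises to 16% + 55% = 71%, and Hana's stake falls to 5%.
Sven holds 71% of Stratus, so Sven controls Stratus.
Sven did not control Stratus before and does after, so the clause is triggered.

Yes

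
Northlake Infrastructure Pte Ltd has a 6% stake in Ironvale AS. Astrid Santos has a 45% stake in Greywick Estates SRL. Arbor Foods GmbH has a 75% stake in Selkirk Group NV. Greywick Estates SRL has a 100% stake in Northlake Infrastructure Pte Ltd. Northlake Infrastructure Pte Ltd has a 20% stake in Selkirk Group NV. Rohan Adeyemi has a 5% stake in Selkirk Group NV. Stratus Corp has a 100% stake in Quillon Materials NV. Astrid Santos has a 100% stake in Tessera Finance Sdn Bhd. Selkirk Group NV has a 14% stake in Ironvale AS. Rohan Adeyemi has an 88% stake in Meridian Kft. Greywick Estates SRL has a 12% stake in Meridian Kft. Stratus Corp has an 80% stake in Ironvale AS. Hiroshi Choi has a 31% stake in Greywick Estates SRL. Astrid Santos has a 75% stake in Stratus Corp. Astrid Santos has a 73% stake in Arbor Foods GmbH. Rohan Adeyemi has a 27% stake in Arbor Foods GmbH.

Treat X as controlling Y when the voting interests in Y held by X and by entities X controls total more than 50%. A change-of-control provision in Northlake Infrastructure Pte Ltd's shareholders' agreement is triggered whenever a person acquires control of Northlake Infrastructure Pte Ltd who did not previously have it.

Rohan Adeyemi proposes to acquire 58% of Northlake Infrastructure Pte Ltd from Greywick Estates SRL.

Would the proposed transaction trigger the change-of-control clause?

The purchase adds only to Rohan's holdings (Greywick's stake shrinks), so Rohan is the only person who could newly come to control Northlake.
Rohan holds 88% of Meridian, so Rohan controls Meridian.
Neither Rohan nor any entity Rohan controls holds any voting interest in Northlake.
So before the transaction, Rohan does not control Northlake.
After the purchase, Rohan holds 58% of Northlake directly, and Greywick's stake falls to 42%.
Rohan holds 58% of Northlake, so Rohan controls Northlake.
Rohan did not control Northlake before and does after, so the clause is triggered.

Yes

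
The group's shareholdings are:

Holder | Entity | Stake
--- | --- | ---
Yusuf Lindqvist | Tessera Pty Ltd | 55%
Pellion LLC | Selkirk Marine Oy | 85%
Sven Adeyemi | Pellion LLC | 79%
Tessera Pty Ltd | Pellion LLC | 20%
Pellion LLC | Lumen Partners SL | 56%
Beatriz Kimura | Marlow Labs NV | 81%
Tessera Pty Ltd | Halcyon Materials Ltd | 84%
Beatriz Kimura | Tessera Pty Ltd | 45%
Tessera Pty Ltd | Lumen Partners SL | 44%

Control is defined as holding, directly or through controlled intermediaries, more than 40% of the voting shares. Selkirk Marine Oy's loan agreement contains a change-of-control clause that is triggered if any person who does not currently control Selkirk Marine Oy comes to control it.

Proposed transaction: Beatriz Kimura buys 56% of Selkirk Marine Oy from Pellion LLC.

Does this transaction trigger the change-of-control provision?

Yes

The purchase adds only to Beatriz's holdings (Pellion's stake shrinks), so Beatriz is the only person who could newly come to control Selkirk.
Beatriz holds 45% of Tessera, so Beatriz controls Tessera.
Beatriz holds 81% of Marlow, so Beatriz controls Marlow.
Tessera holds 84% of Halcyon, so Beatriz controls Halcyon.
Tessera holds 44% of Lumen, so Beatriz controls Lumen.
Neither Beatriz nor any entity Beatriz controls holds any voting interest in Selkirk.
So before the transaction, Beatriz does not control Selkirk.
After the purchase, Beatriz holds 56% of Selkirk directly, and Pellion's stake falls to 29%.
Beatriz holds 56% of Selkirk, so Beatriz controls Selkirk.
Beatriz did not control Selkirk before and does after, so the clause is triggered.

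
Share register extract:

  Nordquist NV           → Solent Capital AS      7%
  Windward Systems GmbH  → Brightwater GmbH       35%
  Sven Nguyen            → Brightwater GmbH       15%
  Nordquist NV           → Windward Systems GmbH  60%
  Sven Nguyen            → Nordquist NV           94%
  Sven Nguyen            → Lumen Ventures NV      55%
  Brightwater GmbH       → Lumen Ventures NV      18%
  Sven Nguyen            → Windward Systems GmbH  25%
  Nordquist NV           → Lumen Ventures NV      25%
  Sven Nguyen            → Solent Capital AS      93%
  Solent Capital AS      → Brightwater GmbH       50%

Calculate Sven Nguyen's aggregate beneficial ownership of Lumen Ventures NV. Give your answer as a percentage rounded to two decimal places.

95.29%

Sven reaches Lumen along 7 paths.
Direct stake: 55% = 55%.
Via Nordquist: 94% × 25% = 23.5%.
Via Windward → Brightwater: 25% × 35% × 18% = 1.575%.
Via Nordquist → Windward → Brightwater: 94% × 60% × 35% × 18% = 3.5532%.
Via Nordquist → Solent → Brightwater: 94% × 7% × 50% × 18% = 0.5922%.
Via Solent → Brightwater: 93% × 50% × 18% = 8.37%.
Via Brightwater: 15% × 18% = 2.7%.
Total: 55% + 23.5% + 1.575% + 3.5532% + 0.5922% + 8.37% + 2.7% = 95.2904%.
Rounded: 95.29%.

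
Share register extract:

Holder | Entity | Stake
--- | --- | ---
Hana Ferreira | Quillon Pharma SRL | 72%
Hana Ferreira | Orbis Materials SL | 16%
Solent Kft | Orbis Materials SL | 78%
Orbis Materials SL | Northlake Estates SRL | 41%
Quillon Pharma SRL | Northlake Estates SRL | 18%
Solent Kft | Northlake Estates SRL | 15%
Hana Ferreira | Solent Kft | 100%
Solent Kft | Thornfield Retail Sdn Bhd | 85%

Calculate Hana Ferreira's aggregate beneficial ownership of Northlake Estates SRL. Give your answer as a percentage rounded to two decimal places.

Hana reaches Northlake along 4 paths.
Via Quillon: 72% × 18% = 12.96%.
Via Solent → Orbis: 100% × 78% × 41% = 31.98%.
Via Orbis: 16% × 41% = 6.56%.
Via Solent: 100% × 15% = 15%.
Total: 12.96% + 31.98% + 6.56% + 15% = 66.5%.
Rounded: 66.50%.

66.50%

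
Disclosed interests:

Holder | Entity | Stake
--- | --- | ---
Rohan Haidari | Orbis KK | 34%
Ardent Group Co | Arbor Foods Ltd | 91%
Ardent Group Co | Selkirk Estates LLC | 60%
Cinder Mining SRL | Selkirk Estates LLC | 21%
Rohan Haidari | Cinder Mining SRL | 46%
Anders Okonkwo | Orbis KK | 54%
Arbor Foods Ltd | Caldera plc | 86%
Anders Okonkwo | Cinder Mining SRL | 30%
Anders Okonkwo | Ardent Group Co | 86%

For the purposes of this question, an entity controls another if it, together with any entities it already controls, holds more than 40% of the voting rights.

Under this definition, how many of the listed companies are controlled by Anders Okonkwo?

Anders holds 86% of Ardent, so Anders controls Ardent.
Anders holds 54% of Orbis, so Anders controls Orbis.
Ardent holds 91% of Arbor, so Anders controls Arbor.
Ardent holds 60% of Selkirk, so Anders controls Selkirk.
Arbor holds 86% of Caldera, so Anders controls Caldera.
No other company's threshold is met.
Anders controls 5 companies.

5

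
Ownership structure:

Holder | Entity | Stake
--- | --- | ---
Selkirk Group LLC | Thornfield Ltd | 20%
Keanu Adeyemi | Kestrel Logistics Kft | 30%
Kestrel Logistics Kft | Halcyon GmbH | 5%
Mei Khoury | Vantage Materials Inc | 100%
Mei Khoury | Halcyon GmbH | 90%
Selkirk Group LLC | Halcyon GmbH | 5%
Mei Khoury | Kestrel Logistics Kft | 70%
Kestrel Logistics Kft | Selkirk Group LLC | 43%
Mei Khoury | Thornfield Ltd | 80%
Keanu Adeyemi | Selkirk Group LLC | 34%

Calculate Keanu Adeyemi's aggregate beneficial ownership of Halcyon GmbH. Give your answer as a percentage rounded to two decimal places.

3.85%

Keanu reaches Halcyon along 3 paths.
Via Kestrel → Selkirk: 30% × 43% × 5% = 0.645%.
Via Selkirk: 34% × 5% = 1.7%.
Via Kestrel: 30% × 5% = 1.5%.
Total: 0.645% + 1.7% + 1.5% = 3.845%.
Rounded: 3.85%.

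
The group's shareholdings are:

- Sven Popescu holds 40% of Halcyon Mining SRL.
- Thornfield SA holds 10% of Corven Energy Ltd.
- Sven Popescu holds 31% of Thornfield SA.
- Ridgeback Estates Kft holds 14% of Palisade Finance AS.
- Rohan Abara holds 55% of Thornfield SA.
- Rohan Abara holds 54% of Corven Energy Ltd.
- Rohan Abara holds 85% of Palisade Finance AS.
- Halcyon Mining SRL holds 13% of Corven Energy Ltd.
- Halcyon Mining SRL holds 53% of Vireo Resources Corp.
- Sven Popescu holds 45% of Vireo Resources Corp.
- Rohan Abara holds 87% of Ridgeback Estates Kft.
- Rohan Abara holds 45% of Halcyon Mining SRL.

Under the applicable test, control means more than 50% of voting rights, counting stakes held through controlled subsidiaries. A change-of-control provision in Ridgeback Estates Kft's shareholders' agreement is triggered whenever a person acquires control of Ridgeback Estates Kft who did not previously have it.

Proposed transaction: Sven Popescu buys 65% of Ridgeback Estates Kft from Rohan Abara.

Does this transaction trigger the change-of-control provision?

The purchase adds only to Sven's holdings (Rohan's stake shrinks), so Sven is the only person who could newly come to control Ridgeback.
Sven's largest direct stake is 45% in Vireo, which does not meet the threshold, so Sven controls no company.
Neither Sven nor any entity Sven controls holds any voting interest in Ridgeback.
So before the transaction, Sven does not control Ridgeback.
After the purchase, Sven holds 65% of Ridgeback directly, and Rohan's stake falls to 22%.
Sven holds 65% of Ridgeback, so Sven controls Ridgeback.
Sven did not control Ridgeback before and does after, so the clause is triggered.

Yes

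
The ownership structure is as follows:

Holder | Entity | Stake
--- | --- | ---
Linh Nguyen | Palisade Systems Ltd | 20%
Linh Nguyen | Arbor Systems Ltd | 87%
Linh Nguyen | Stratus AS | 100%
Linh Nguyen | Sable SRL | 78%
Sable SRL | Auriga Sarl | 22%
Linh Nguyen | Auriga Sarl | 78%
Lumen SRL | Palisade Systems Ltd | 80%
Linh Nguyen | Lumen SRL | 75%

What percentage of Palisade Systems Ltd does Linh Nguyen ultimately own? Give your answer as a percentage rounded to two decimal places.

Linh reaches Palisade along 2 paths.
Via Lumen: 75% × 80% = 60%.
Direct stake: 20% = 20%.
Total: 60% + 20% = 80%.
Rounded: 80.00%.

80.00%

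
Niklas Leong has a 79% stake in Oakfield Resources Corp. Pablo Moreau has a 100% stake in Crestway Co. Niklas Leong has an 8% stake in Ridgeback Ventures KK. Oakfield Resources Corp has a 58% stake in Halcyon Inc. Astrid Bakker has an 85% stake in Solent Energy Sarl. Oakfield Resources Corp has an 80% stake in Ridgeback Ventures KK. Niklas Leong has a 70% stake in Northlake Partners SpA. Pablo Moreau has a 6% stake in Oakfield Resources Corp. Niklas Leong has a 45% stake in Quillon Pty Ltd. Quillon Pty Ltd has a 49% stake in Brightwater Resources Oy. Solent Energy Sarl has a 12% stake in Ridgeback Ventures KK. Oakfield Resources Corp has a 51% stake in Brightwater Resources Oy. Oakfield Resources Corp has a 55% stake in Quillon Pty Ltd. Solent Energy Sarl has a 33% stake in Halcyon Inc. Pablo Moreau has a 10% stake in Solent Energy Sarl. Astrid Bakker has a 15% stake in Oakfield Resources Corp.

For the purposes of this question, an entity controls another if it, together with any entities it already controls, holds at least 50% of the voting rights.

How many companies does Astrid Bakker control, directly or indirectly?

Astrid holds 85% of Solent, so Astrid controls Solent.
No other company's threshold is met.
Astrid controls 1 company.

1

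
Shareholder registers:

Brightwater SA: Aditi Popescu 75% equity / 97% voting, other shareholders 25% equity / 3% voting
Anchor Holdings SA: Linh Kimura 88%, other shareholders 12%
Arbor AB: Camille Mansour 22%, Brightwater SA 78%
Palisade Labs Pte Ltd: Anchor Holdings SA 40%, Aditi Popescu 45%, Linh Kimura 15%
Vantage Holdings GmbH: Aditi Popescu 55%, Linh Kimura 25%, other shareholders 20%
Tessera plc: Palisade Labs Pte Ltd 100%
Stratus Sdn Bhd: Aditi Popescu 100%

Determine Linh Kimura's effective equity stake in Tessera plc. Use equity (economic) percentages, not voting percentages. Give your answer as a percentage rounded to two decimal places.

50.20%

Linh reaches Tessera along 2 paths.
Via Anchor → Palisade: 88% × 40% × 100% = 35.2%.
Via Palisade: 15% × 100% = 15%.
Total: 35.2% + 15% = 50.2%.
Rounded: 50.20%.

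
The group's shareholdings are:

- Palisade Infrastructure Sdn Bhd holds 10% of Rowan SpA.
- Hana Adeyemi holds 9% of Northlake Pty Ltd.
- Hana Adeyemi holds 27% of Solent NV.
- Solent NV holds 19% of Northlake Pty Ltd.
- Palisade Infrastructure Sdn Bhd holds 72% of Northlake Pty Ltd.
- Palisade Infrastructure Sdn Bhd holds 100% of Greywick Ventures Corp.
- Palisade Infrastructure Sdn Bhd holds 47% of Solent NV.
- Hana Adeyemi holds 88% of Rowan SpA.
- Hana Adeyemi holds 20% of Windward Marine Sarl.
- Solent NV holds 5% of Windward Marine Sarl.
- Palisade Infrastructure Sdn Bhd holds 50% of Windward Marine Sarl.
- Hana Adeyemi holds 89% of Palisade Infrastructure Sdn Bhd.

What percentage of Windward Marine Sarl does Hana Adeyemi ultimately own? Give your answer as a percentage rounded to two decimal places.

67.94%

Hana reaches Windward along 4 paths.
Via Palisade: 89% × 50% = 44.5%.
Direct stake: 20% = 20%.
Via Palisade → Solent: 89% × 47% × 5% = 2.0915%.
Via Solent: 27% × 5% = 1.35%.
Total: 44.5% + 20% + 2.0915% + 1.35% = 67.9415%.
Rounded: 67.94%.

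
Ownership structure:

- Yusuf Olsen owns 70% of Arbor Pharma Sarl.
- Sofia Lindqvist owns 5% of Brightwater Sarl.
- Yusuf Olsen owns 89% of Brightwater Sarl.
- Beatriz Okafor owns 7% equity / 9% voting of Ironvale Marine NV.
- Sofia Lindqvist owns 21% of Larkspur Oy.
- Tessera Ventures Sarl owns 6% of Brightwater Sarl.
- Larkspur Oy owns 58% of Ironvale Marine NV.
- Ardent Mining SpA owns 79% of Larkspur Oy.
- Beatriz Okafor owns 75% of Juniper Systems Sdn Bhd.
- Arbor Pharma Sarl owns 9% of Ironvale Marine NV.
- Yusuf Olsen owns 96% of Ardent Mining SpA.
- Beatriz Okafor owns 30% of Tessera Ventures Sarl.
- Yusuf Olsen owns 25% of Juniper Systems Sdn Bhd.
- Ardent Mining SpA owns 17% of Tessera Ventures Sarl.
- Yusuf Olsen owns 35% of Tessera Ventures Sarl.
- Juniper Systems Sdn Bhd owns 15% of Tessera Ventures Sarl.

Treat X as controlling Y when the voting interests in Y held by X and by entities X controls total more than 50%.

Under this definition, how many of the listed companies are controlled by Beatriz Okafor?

1

Beatriz holds 75% of Juniper, so Beatriz controls Juniper.
No other company's threshold is met.
Beatriz controls 1 company.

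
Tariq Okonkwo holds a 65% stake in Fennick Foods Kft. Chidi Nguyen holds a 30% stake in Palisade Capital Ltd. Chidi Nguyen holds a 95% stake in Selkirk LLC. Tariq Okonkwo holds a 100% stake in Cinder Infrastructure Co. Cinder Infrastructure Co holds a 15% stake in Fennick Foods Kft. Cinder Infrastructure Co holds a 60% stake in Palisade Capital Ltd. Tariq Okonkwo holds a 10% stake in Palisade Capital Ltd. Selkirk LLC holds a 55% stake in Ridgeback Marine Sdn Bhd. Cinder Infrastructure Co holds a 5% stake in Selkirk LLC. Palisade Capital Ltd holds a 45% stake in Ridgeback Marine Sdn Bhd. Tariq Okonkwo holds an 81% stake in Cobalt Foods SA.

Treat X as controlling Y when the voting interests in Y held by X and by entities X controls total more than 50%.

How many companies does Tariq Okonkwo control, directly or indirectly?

4

Tariq holds 100% of Cinder, so Tariq controls Cinder.
Cinder and Tariq together hold 60% + 10% = 70% of Palisade, so Tariq controls Palisade.
Tariq holds 81% of Cobalt, so Tariq controls Cobalt.
Cinder and Tariq together hold 15% + 65% = 80% of Fennick, so Tariq controls Fennick.
No other company's threshold is met.
Tariq controls 4 companies.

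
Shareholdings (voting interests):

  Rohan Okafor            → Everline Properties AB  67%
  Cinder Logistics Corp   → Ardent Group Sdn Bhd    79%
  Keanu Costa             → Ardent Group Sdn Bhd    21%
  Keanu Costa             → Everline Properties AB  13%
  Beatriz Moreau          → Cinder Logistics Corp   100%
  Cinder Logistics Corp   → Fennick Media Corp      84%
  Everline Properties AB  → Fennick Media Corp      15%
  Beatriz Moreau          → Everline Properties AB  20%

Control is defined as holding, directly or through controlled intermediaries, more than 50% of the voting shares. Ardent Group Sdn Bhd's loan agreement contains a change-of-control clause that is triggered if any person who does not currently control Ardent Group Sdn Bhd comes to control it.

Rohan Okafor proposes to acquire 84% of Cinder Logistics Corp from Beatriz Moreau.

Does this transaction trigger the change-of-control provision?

Yes

The purchase adds only to Rohan's holdings (Beatriz's stake shrinks), so Rohan is the only person who could newly come to control Ardent.
Rohan holds 67% of Everline, so Rohan controls Everline.
Neither Rohan nor any entity Rohan controls holds any voting interest in Ardent.
So before the transaction, Rohan does not control Ardent.
After the purchase, Rohan holds 84% of Cinder directly, and Beatriz's stake falls to 16%.
Rohan holds 84% of Cinder, so Rohan controls Cinder.
Cinder holds 79% of Ardent, so Rohan controls Ardent.
Rohan did not control Ardent before and does after, so the clause is triggered.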